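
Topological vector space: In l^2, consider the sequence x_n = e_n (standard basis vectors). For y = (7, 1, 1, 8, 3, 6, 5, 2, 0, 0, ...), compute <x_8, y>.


x_8 = e_8 is the standard basis vector with 1 in position 8.
<x_8, y> = y_8 = 2
As n -> infinity, <x_n, y> -> 0, confirming weak convergence of (x_n) to 0.

2


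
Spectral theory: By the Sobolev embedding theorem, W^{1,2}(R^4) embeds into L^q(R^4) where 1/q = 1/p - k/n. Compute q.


Using the Sobolev embedding formula: 1/q = 1/p - k/n
1/q = 1/2 - 1/4 = 1/4
q = 1/(1/4) = 4

4.0000


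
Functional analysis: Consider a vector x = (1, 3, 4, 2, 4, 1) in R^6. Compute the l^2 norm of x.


The l^2 norm = (sum |x_i|^2)^(1/2)
Sum of 2th powers = 1 + 9 + 16 + 4 + 16 + 1 = 47
||x||_2 = (47)^(1/2) = 6.8557

6.8557


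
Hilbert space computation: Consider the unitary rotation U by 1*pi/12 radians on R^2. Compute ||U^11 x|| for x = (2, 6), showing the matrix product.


U is a rotation by theta = 1*pi/12
U^11 = rotation by 11*theta = 11*pi/12
cos(11*pi/12) = -0.9659, sin(11*pi/12) = 0.2588
U^11 x = (-0.9659 * 2 - 0.2588 * 6, 0.2588 * 2 + -0.9659 * 6)
= (-3.4848, -5.2779)
||U^11 x|| = sqrt((-3.4848)^2 + (-5.2779)^2) = sqrt(40.0000) = 6.3246

6.3246


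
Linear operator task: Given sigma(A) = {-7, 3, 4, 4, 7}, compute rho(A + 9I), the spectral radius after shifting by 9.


Spectrum of A + 9I = {2, 12, 13, 13, 16}
Spectral radius = max |lambda| over the shifted spectrum
= max(2, 12, 13, 13, 16) = 16

16


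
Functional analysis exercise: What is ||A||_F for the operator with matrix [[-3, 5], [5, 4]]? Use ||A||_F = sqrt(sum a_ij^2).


||A||_F^2 = sum a_ij^2
= (-3)^2 + 5^2 + 5^2 + 4^2
= 9 + 25 + 25 + 16 = 75
||A||_F = sqrt(75) = 8.6603

8.6603


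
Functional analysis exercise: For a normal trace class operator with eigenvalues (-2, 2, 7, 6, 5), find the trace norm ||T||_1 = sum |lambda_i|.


For a normal operator, singular values equal |eigenvalues|.
Trace norm = sum |lambda_i| = 2 + 2 + 7 + 6 + 5
= 22

22


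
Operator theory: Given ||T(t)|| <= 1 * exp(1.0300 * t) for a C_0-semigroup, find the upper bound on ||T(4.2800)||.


||T(4.2800)|| <= 1 * exp(1.0300 * 4.2800)
= 1 * exp(4.4084)
= 1 * 82.1379
= 82.1379

82.1379


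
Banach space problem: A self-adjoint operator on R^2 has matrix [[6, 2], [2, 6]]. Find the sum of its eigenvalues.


For a self-adjoint (symmetric) matrix, the eigenvalues are real.
The sum of eigenvalues equals the trace of the matrix.
trace = 6 + 6 = 12

12


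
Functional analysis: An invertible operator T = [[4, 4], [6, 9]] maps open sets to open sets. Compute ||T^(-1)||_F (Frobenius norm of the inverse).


det(T) = 4*9 - 4*6 = 12
T^(-1) = (1/12) * [[9, -4], [-6, 4]] = [[0.7500, -0.3333], [-0.5000, 0.3333]]
||T^(-1)||_F^2 = 0.7500^2 + (-0.3333)^2 + (-0.5000)^2 + 0.3333^2 = 1.0347
||T^(-1)||_F = sqrt(1.0347) = 1.0172

1.0172


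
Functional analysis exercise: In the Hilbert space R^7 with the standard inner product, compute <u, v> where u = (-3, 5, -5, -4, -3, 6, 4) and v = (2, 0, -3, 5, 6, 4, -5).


Computing the standard inner product <u, v> = sum u_i * v_i
= -3*2 + 5*0 + -5*-3 + -4*5 + -3*6 + 6*4 + 4*-5
= -6 + 0 + 15 + -20 + -18 + 24 + -20
= -25

-25


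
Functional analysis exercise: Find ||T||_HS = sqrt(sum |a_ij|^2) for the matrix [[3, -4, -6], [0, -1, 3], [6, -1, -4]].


The Hilbert-Schmidt norm is sqrt(sum of squares of all entries).
Sum of squares = 3^2 + (-4)^2 + (-6)^2 + 0^2 + (-1)^2 + 3^2 + 6^2 + (-1)^2 + (-4)^2
= 9 + 16 + 36 + 0 + 1 + 9 + 36 + 1 + 16 = 124
||T||_HS = sqrt(124) = 11.1355

11.1355


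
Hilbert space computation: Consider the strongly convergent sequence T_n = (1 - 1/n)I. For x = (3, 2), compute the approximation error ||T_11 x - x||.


T_11 x - x = (1 - 1/11)x - x = -x/11
||x|| = sqrt(13) = 3.6056
||T_11 x - x|| = ||x||/11 = 3.6056/11 = 0.3278

0.3278


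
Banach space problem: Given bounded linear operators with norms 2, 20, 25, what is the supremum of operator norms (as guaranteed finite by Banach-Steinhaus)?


By the Uniform Boundedness Principle, the supremum of norms is finite.
sup_k ||T_k|| = max(2, 20, 25) = 25

25


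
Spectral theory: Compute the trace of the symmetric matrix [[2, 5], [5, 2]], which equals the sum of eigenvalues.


For a self-adjoint (symmetric) matrix, the eigenvalues are real.
The sum of eigenvalues equals the trace of the matrix.
trace = 2 + 2 = 4

4


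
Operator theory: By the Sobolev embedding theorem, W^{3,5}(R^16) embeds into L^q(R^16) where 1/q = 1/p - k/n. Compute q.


Using the Sobolev embedding formula: 1/q = 1/p - k/n
1/q = 1/5 - 3/16 = 1/80
q = 1/(1/80) = 80

80.0000


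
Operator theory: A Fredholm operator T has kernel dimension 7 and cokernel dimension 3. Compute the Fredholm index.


The Fredholm index is defined as ind(T) = dim(ker T) - dim(coker T)
= 7 - 3
= 4

4


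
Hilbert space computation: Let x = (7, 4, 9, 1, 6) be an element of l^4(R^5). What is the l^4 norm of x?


The l^4 norm = (sum |x_i|^4)^(1/4)
Sum of 4th powers = 2401 + 256 + 6561 + 1 + 1296 = 10515
||x||_4 = (10515)^(1/4) = 10.1263

10.1263


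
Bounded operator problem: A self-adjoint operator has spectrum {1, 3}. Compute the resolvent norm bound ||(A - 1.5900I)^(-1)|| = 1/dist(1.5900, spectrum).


dist(1.5900, {1, 3}) = min(|1.5900 - 1|, |1.5900 - 3|)
= min(0.5900, 1.4100) = 0.5900
Resolvent bound = 1/0.5900 = 1.6949

1.6949


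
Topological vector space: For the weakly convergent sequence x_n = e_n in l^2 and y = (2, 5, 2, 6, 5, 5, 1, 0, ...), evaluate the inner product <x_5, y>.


x_5 = e_5 is the standard basis vector with 1 in position 5.
<x_5, y> = y_5 = 5
As n -> infinity, <x_n, y> -> 0, confirming weak convergence of (x_n) to 0.

5


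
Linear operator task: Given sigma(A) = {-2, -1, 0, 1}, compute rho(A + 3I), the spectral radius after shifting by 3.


Spectrum of A + 3I = {1, 2, 3, 4}
Spectral radius = max |lambda| over the shifted spectrum
= max(1, 2, 3, 4) = 4

4


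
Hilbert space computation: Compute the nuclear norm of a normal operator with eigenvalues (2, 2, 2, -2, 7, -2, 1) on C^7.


For a normal operator, singular values equal |eigenvalues|.
Trace norm = sum |lambda_i| = 2 + 2 + 2 + 2 + 7 + 2 + 1
= 18

18


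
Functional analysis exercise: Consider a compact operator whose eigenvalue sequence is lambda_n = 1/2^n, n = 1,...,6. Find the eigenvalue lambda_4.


The eigenvalue formula gives lambda_4 = 1/2^4
= 1/16
= 0.0625

0.0625


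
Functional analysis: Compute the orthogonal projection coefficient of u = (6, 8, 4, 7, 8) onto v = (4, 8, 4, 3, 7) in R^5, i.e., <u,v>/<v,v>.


Computing <u,v> = 6*4 + 8*8 + 4*4 + 7*3 + 8*7 = 181
Computing <v,v> = 4^2 + 8^2 + 4^2 + 3^2 + 7^2 = 154
Projection coefficient = 181/154 = 1.1753

1.1753


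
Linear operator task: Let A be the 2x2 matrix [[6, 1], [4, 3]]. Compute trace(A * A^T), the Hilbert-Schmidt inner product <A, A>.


trace(A * A^T) = sum of squares of all entries
= 6^2 + 1^2 + 4^2 + 3^2
= 36 + 1 + 16 + 9
= 62

62


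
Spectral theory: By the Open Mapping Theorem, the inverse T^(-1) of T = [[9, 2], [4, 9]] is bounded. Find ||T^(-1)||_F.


det(T) = 9*9 - 2*4 = 73
T^(-1) = (1/73) * [[9, -2], [-4, 9]] = [[0.1233, -0.0274], [-0.0548, 0.1233]]
||T^(-1)||_F^2 = 0.1233^2 + (-0.0274)^2 + (-0.0548)^2 + 0.1233^2 = 0.0342
||T^(-1)||_F = sqrt(0.0342) = 0.1848

0.1848


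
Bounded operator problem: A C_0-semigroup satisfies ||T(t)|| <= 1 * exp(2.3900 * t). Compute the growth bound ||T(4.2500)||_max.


||T(4.2500)|| <= 1 * exp(2.3900 * 4.2500)
= 1 * exp(10.1575)
= 1 * 25783.7570
= 25783.7570

25783.7570


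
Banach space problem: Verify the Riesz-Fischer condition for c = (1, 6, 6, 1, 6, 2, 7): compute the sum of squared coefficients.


sum |c_n|^2 = 1^2 + 6^2 + 6^2 + 1^2 + 6^2 + 2^2 + 7^2
= 1 + 36 + 36 + 1 + 36 + 4 + 49
= 163

163


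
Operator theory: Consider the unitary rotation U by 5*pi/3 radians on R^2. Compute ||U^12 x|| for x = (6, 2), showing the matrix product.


U is a rotation by theta = 5*pi/3
U^12 = rotation by 12*theta = 60*pi/3 = 0*pi/3 (mod 2*pi)
cos(0*pi/3) = 1.0000, sin(0*pi/3) = 0.0000
U^12 x = (1.0000 * 6 - 0.0000 * 2, 0.0000 * 6 + 1.0000 * 2)
= (6.0000, 2.0000)
||U^12 x|| = sqrt(6.0000^2 + 2.0000^2) = sqrt(40.0000) = 6.3246

6.3246


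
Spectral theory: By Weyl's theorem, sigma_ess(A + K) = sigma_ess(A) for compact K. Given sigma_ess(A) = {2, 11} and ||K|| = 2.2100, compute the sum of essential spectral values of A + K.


By Weyl's theorem, the essential spectrum is invariant under compact perturbations.
sigma_ess(A + K) = sigma_ess(A) = {2, 11}
Sum = 2 + 11 = 13

13


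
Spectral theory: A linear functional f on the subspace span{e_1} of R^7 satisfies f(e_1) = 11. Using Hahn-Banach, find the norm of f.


The norm of f is given by ||f|| = sup_{||x||=1} |f(x)|.
On span{e_1}, ||e_1|| = 1, so ||f|| = |f(e_1)| / ||e_1||
= |11| / 1 = 11.0000

11.0000


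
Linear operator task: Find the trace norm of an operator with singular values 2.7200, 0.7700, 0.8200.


The nuclear norm is the sum of all singular values.
||T||_1 = 2.7200 + 0.7700 + 0.8200
= 4.3100

4.3100


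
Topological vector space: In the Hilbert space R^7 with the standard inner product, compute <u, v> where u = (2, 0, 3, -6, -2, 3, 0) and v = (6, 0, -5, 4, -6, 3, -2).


Computing the standard inner product <u, v> = sum u_i * v_i
= 2*6 + 0*0 + 3*-5 + -6*4 + -2*-6 + 3*3 + 0*-2
= 12 + 0 + -15 + -24 + 12 + 9 + 0
= -6

-6


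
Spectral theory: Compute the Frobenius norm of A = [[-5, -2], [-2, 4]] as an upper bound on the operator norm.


||A||_F^2 = sum a_ij^2
= (-5)^2 + (-2)^2 + (-2)^2 + 4^2
= 25 + 4 + 4 + 16 = 49
||A||_F = sqrt(49) = 7.0000

7.0000


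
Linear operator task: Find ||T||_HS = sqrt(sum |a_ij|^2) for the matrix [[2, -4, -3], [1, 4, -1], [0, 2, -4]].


The Hilbert-Schmidt norm is sqrt(sum of squares of all entries).
Sum of squares = 2^2 + (-4)^2 + (-3)^2 + 1^2 + 4^2 + (-1)^2 + 0^2 + 2^2 + (-4)^2
= 4 + 16 + 9 + 1 + 16 + 1 + 0 + 4 + 16 = 67
||T||_HS = sqrt(67) = 8.1854

8.1854


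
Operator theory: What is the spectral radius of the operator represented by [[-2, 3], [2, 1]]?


For a 2x2 matrix, eigenvalues satisfy lambda^2 - (trace)*lambda + det = 0
trace = -2 + 1 = -1
det = -2*1 - 3*2 = -8
discriminant = (-1)^2 - 4*(-8) = 33
spectral radius = max |eigenvalue| = 3.3723

3.3723


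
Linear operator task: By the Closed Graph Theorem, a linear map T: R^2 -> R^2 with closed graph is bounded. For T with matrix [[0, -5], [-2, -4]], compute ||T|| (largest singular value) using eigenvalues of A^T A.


A^T A = [[4, 8], [8, 41]]
trace(A^T A) = 45, det(A^T A) = 100
discriminant = 45^2 - 4*100 = 1625
Largest eigenvalue of A^T A = (trace + sqrt(disc))/2 = 42.6556
||T|| = sqrt(42.6556) = 6.5311

6.5311


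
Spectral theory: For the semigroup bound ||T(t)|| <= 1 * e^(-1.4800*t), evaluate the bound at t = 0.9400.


||T(0.9400)|| <= 1 * exp(-1.4800 * 0.9400)
= 1 * exp(-1.3912)
= 1 * 0.2488
= 0.2488

0.2488


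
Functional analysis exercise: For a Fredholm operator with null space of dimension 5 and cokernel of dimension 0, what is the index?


The Fredholm index is defined as ind(T) = dim(ker T) - dim(coker T)
= 5 - 0
= 5

5


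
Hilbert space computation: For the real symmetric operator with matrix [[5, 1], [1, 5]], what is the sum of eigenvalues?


For a self-adjoint (symmetric) matrix, the eigenvalues are real.
The sum of eigenvalues equals the trace of the matrix.
trace = 5 + 5 = 10

10


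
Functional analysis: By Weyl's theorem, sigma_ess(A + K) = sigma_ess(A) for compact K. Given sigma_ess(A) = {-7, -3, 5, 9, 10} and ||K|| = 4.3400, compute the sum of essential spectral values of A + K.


By Weyl's theorem, the essential spectrum is invariant under compact perturbations.
sigma_ess(A + K) = sigma_ess(A) = {-7, -3, 5, 9, 10}
Sum = -7 + -3 + 5 + 9 + 10 = 14

14


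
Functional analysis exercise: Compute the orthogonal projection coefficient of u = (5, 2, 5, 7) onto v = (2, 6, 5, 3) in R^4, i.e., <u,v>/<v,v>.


Computing <u,v> = 5*2 + 2*6 + 5*5 + 7*3 = 68
Computing <v,v> = 2^2 + 6^2 + 5^2 + 3^2 = 74
Projection coefficient = 68/74 = 0.9189

0.9189


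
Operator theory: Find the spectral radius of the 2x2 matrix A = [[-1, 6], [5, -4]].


For a 2x2 matrix, eigenvalues satisfy lambda^2 - (trace)*lambda + det = 0
trace = -1 + -4 = -5
det = -1*-4 - 6*5 = -26
discriminant = (-5)^2 - 4*(-26) = 129
spectral radius = max |eigenvalue| = 8.1789

8.1789


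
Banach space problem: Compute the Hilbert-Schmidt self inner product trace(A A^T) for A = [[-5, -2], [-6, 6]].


trace(A * A^T) = sum of squares of all entries
= (-5)^2 + (-2)^2 + (-6)^2 + 6^2
= 25 + 4 + 36 + 36
= 101

101


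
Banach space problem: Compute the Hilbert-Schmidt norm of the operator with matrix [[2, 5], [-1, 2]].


The Hilbert-Schmidt norm is sqrt(sum of squares of all entries).
Sum of squares = 2^2 + 5^2 + (-1)^2 + 2^2
= 4 + 25 + 1 + 4 = 34
||T||_HS = sqrt(34) = 5.8310

5.8310


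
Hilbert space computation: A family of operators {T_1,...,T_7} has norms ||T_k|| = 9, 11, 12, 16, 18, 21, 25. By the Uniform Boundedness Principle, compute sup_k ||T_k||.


By the Uniform Boundedness Principle, the supremum of norms is finite.
sup_k ||T_k|| = max(9, 11, 12, 16, 18, 21, 25) = 25

25


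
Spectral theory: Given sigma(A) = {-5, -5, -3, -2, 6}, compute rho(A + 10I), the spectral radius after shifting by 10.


Spectrum of A + 10I = {5, 5, 7, 8, 16}
Spectral radius = max |lambda| over the shifted spectrum
= max(5, 5, 7, 8, 16) = 16

16


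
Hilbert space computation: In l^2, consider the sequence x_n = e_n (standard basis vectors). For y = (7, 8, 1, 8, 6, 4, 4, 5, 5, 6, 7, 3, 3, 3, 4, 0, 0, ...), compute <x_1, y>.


x_1 = e_1 is the standard basis vector with 1 in position 1.
<x_1, y> = y_1 = 7
As n -> infinity, <x_n, y> -> 0, confirming weak convergence of (x_n) to 0.

7


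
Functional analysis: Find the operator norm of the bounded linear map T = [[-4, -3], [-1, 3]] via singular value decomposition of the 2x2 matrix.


A^T A = [[17, 9], [9, 18]]
trace(A^T A) = 35, det(A^T A) = 225
discriminant = 35^2 - 4*225 = 325
Largest eigenvalue of A^T A = (trace + sqrt(disc))/2 = 26.5139
||T|| = sqrt(26.5139) = 5.1492

5.1492


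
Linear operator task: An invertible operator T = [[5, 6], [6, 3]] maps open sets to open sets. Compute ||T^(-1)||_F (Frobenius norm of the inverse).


det(T) = 5*3 - 6*6 = -21
T^(-1) = (1/-21) * [[3, -6], [-6, 5]] = [[-0.1429, 0.2857], [0.2857, -0.2381]]
||T^(-1)||_F^2 = (-0.1429)^2 + 0.2857^2 + 0.2857^2 + (-0.2381)^2 = 0.2404
||T^(-1)||_F = sqrt(0.2404) = 0.4903

0.4903


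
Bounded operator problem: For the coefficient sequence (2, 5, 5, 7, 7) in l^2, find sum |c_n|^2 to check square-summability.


sum |c_n|^2 = 2^2 + 5^2 + 5^2 + 7^2 + 7^2
= 4 + 25 + 25 + 49 + 49
= 152

152


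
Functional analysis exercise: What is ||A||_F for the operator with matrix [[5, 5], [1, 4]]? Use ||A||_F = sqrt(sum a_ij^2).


||A||_F^2 = sum a_ij^2
= 5^2 + 5^2 + 1^2 + 4^2
= 25 + 25 + 1 + 16 = 67
||A||_F = sqrt(67) = 8.1854

8.1854


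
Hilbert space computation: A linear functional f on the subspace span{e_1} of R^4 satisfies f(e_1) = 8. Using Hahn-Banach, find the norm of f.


The norm of f is given by ||f|| = sup_{||x||=1} |f(x)|.
On span{e_1}, ||e_1|| = 1, so ||f|| = |f(e_1)| / ||e_1||
= |8| / 1 = 8.0000

8.0000


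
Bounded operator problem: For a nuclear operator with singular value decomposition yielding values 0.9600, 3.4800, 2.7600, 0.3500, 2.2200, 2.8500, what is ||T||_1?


The nuclear norm is the sum of all singular values.
||T||_1 = 0.9600 + 3.4800 + 2.7600 + 0.3500 + 2.2200 + 2.8500
= 12.6200

12.6200


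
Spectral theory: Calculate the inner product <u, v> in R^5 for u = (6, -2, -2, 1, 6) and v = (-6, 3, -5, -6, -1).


Computing the standard inner product <u, v> = sum u_i * v_i
= 6*-6 + -2*3 + -2*-5 + 1*-6 + 6*-1
= -36 + -6 + 10 + -6 + -6
= -44

-44


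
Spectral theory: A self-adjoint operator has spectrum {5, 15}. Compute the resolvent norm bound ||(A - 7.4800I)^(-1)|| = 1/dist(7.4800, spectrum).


dist(7.4800, {5, 15}) = min(|7.4800 - 5|, |7.4800 - 15|)
= min(2.4800, 7.5200) = 2.4800
Resolvent bound = 1/2.4800 = 0.4032

0.4032


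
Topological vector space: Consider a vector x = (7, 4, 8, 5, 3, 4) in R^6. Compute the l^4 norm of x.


The l^4 norm = (sum |x_i|^4)^(1/4)
Sum of 4th powers = 2401 + 256 + 4096 + 625 + 81 + 256 = 7715
||x||_4 = (7715)^(1/4) = 9.3720

9.3720


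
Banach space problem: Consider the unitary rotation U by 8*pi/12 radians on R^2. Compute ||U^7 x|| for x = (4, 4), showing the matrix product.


U is a rotation by theta = 8*pi/12
U^7 = rotation by 7*theta = 56*pi/12 = 8*pi/12 (mod 2*pi)
cos(8*pi/12) = -0.5000, sin(8*pi/12) = 0.8660
U^7 x = (-0.5000 * 4 - 0.8660 * 4, 0.8660 * 4 + -0.5000 * 4)
= (-5.4641, 1.4641)
||U^7 x|| = sqrt((-5.4641)^2 + 1.4641^2) = sqrt(32.0000) = 5.6569

5.6569


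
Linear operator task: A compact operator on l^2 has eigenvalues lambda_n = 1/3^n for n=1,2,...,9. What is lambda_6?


The eigenvalue formula gives lambda_6 = 1/3^6
= 1/729
= 0.0014

0.0014


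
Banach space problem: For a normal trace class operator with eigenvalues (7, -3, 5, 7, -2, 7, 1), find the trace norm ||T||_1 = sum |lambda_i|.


For a normal operator, singular values equal |eigenvalues|.
Trace norm = sum |lambda_i| = 7 + 3 + 5 + 7 + 2 + 7 + 1
= 32

32


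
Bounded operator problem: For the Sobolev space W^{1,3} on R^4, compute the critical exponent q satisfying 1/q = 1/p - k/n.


Using the Sobolev embedding formula: 1/q = 1/p - k/n
1/q = 1/3 - 1/4 = 1/12
q = 1/(1/12) = 12

12.0000


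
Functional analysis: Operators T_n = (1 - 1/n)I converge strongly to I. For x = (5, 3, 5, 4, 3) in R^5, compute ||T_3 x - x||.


T_3 x - x = (1 - 1/3)x - x = -x/3
||x|| = sqrt(84) = 9.1652
||T_3 x - x|| = ||x||/3 = 9.1652/3 = 3.0551

3.0551


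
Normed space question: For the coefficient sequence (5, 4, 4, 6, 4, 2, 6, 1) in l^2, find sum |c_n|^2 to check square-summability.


sum |c_n|^2 = 5^2 + 4^2 + 4^2 + 6^2 + 4^2 + 2^2 + 6^2 + 1^2
= 25 + 16 + 16 + 36 + 16 + 4 + 36 + 1
= 150

150


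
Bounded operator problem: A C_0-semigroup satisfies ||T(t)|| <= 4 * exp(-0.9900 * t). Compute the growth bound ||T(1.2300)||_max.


||T(1.2300)|| <= 4 * exp(-0.9900 * 1.2300)
= 4 * exp(-1.2177)
= 4 * 0.2959
= 1.1836

1.1836


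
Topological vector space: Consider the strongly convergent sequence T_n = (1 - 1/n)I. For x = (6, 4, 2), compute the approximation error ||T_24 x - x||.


T_24 x - x = (1 - 1/24)x - x = -x/24
||x|| = sqrt(56) = 7.4833
||T_24 x - x|| = ||x||/24 = 7.4833/24 = 0.3118

0.3118


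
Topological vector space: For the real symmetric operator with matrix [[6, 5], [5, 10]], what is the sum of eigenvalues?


For a self-adjoint (symmetric) matrix, the eigenvalues are real.
The sum of eigenvalues equals the trace of the matrix.
trace = 6 + 10 = 16

16


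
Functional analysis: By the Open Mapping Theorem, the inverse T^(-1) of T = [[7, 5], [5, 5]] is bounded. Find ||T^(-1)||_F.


det(T) = 7*5 - 5*5 = 10
T^(-1) = (1/10) * [[5, -5], [-5, 7]] = [[0.5000, -0.5000], [-0.5000, 0.7000]]
||T^(-1)||_F^2 = 0.5000^2 + (-0.5000)^2 + (-0.5000)^2 + 0.7000^2 = 1.2400
||T^(-1)||_F = sqrt(1.2400) = 1.1136

1.1136


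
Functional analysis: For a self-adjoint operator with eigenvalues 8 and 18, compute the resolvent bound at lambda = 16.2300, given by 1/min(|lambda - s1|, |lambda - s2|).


dist(16.2300, {8, 18}) = min(|16.2300 - 8|, |16.2300 - 18|)
= min(8.2300, 1.7700) = 1.7700
Resolvent bound = 1/1.7700 = 0.5650

0.5650


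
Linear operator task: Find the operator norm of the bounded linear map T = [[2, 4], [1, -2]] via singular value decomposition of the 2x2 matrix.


A^T A = [[5, 6], [6, 20]]
trace(A^T A) = 25, det(A^T A) = 64
discriminant = 25^2 - 4*64 = 369
Largest eigenvalue of A^T A = (trace + sqrt(disc))/2 = 22.1047
||T|| = sqrt(22.1047) = 4.7016

4.7016


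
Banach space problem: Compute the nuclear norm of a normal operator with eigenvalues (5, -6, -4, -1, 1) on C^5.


For a normal operator, singular values equal |eigenvalues|.
Trace norm = sum |lambda_i| = 5 + 6 + 4 + 1 + 1
= 17

17


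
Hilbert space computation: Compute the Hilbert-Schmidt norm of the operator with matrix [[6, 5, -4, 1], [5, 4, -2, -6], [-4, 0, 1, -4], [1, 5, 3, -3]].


The Hilbert-Schmidt norm is sqrt(sum of squares of all entries).
Sum of squares = 6^2 + 5^2 + (-4)^2 + 1^2 + 5^2 + 4^2 + (-2)^2 + (-6)^2 + (-4)^2 + 0^2 + 1^2 + (-4)^2 + 1^2 + 5^2 + 3^2 + (-3)^2
= 36 + 25 + 16 + 1 + 25 + 16 + 4 + 36 + 16 + 0 + 1 + 16 + 1 + 25 + 9 + 9 = 236
||T||_HS = sqrt(236) = 15.3623

15.3623


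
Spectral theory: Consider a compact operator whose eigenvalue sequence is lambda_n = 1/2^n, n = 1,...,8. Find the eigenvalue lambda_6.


The eigenvalue formula gives lambda_6 = 1/2^6
= 1/64
= 0.0156

0.0156


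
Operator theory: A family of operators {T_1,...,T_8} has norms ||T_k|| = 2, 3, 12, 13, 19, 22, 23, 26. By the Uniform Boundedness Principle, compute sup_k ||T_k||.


By the Uniform Boundedness Principle, the supremum of norms is finite.
sup_k ||T_k|| = max(2, 3, 12, 13, 19, 22, 23, 26) = 26

26


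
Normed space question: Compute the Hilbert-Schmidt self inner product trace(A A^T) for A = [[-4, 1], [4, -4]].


trace(A * A^T) = sum of squares of all entries
= (-4)^2 + 1^2 + 4^2 + (-4)^2
= 16 + 1 + 16 + 16
= 49

49


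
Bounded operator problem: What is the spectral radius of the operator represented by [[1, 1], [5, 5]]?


For a 2x2 matrix, eigenvalues satisfy lambda^2 - (trace)*lambda + det = 0
trace = 1 + 5 = 6
det = 1*5 - 1*5 = 0
discriminant = 6^2 - 4*(0) = 36
spectral radius = max |eigenvalue| = 6.0000

6.0000


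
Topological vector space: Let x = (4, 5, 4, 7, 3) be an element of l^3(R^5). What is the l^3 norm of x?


The l^3 norm = (sum |x_i|^3)^(1/3)
Sum of 3th powers = 64 + 125 + 64 + 343 + 27 = 623
||x||_3 = (623)^(1/3) = 8.5408

8.5408


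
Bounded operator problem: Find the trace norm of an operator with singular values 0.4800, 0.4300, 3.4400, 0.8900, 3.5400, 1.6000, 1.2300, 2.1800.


The nuclear norm is the sum of all singular values.
||T||_1 = 0.4800 + 0.4300 + 3.4400 + 0.8900 + 3.5400 + 1.6000 + 1.2300 + 2.1800
= 13.7900

13.7900


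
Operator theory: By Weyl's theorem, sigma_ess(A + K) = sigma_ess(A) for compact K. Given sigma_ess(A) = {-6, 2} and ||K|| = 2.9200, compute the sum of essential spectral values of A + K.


By Weyl's theorem, the essential spectrum is invariant under compact perturbations.
sigma_ess(A + K) = sigma_ess(A) = {-6, 2}
Sum = -6 + 2 = -4

-4


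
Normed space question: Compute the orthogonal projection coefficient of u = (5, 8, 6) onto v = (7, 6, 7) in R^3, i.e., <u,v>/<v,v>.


Computing <u,v> = 5*7 + 8*6 + 6*7 = 125
Computing <v,v> = 7^2 + 6^2 + 7^2 = 134
Projection coefficient = 125/134 = 0.9328

0.9328


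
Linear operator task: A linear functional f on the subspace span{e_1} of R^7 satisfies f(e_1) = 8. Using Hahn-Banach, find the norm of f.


The norm of f is given by ||f|| = sup_{||x||=1} |f(x)|.
On span{e_1}, ||e_1|| = 1, so ||f|| = |f(e_1)| / ||e_1||
= |8| / 1 = 8.0000

8.0000


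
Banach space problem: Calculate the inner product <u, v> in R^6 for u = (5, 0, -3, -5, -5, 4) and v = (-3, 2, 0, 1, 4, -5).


Computing the standard inner product <u, v> = sum u_i * v_i
= 5*-3 + 0*2 + -3*0 + -5*1 + -5*4 + 4*-5
= -15 + 0 + 0 + -5 + -20 + -20
= -60

-60


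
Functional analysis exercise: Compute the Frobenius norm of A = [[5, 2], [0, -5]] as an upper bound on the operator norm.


||A||_F^2 = sum a_ij^2
= 5^2 + 2^2 + 0^2 + (-5)^2
= 25 + 4 + 0 + 25 = 54
||A||_F = sqrt(54) = 7.3485

7.3485


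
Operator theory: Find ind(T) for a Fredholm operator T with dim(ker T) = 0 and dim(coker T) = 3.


The Fredholm index is defined as ind(T) = dim(ker T) - dim(coker T)
= 0 - 3
= -3

-3


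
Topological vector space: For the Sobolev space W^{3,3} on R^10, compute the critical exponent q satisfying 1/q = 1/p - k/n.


Using the Sobolev embedding formula: 1/q = 1/p - k/n
1/q = 1/3 - 3/10 = 1/30
q = 1/(1/30) = 30

30.0000


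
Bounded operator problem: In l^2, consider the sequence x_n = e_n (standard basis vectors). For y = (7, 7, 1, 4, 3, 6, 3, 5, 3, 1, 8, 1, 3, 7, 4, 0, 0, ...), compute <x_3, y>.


x_3 = e_3 is the standard basis vector with 1 in position 3.
<x_3, y> = y_3 = 1
As n -> infinity, <x_n, y> -> 0, confirming weak convergence of (x_n) to 0.

1


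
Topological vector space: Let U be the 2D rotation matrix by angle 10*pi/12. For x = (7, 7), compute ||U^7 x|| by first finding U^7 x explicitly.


U is a rotation by theta = 10*pi/12
U^7 = rotation by 7*theta = 70*pi/12 = 22*pi/12 (mod 2*pi)
cos(22*pi/12) = 0.8660, sin(22*pi/12) = -0.5000
U^7 x = (0.8660 * 7 - -0.5000 * 7, -0.5000 * 7 + 0.8660 * 7)
= (9.5622, 2.5622)
||U^7 x|| = sqrt(9.5622^2 + 2.5622^2) = sqrt(98.0000) = 9.8995

9.8995


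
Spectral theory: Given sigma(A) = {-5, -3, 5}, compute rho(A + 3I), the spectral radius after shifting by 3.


Spectrum of A + 3I = {-2, 0, 8}
Spectral radius = max |lambda| over the shifted spectrum
= max(2, 0, 8) = 8

8


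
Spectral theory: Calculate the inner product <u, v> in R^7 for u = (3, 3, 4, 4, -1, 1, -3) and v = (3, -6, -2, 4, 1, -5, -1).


Computing the standard inner product <u, v> = sum u_i * v_i
= 3*3 + 3*-6 + 4*-2 + 4*4 + -1*1 + 1*-5 + -3*-1
= 9 + -18 + -8 + 16 + -1 + -5 + 3
= -4

-4


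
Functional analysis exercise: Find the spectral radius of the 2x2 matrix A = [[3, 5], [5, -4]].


For a 2x2 matrix, eigenvalues satisfy lambda^2 - (trace)*lambda + det = 0
trace = 3 + -4 = -1
det = 3*-4 - 5*5 = -37
discriminant = (-1)^2 - 4*(-37) = 149
spectral radius = max |eigenvalue| = 6.6033

6.6033


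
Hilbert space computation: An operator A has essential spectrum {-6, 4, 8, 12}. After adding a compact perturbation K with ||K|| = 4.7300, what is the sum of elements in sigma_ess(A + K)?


By Weyl's theorem, the essential spectrum is invariant under compact perturbations.
sigma_ess(A + K) = sigma_ess(A) = {-6, 4, 8, 12}
Sum = -6 + 4 + 8 + 12 = 18

18


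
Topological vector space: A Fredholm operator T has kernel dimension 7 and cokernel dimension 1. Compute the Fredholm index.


The Fredholm index is defined as ind(T) = dim(ker T) - dim(coker T)
= 7 - 1
= 6

6


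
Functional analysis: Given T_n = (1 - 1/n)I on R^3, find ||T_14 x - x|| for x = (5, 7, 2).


T_14 x - x = (1 - 1/14)x - x = -x/14
||x|| = sqrt(78) = 8.8318
||T_14 x - x|| = ||x||/14 = 8.8318/14 = 0.6308

0.6308


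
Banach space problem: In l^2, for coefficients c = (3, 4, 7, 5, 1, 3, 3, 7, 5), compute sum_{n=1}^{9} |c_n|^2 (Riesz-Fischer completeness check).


sum |c_n|^2 = 3^2 + 4^2 + 7^2 + 5^2 + 1^2 + 3^2 + 3^2 + 7^2 + 5^2
= 9 + 16 + 49 + 25 + 1 + 9 + 9 + 49 + 25
= 192

192


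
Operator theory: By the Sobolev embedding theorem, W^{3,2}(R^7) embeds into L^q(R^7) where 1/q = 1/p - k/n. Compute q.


Using the Sobolev embedding formula: 1/q = 1/p - k/n
1/q = 1/2 - 3/7 = 1/14
q = 1/(1/14) = 14

14.0000


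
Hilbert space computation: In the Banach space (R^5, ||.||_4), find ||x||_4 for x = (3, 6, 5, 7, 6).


The l^4 norm = (sum |x_i|^4)^(1/4)
Sum of 4th powers = 81 + 1296 + 625 + 2401 + 1296 = 5699
||x||_4 = (5699)^(1/4) = 8.6886

8.6886


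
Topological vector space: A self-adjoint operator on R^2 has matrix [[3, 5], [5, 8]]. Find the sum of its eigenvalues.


For a self-adjoint (symmetric) matrix, the eigenvalues are real.
The sum of eigenvalues equals the trace of the matrix.
trace = 3 + 8 = 11

11


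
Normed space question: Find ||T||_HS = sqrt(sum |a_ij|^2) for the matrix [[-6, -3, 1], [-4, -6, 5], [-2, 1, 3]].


The Hilbert-Schmidt norm is sqrt(sum of squares of all entries).
Sum of squares = (-6)^2 + (-3)^2 + 1^2 + (-4)^2 + (-6)^2 + 5^2 + (-2)^2 + 1^2 + 3^2
= 36 + 9 + 1 + 16 + 36 + 25 + 4 + 1 + 9 = 137
||T||_HS = sqrt(137) = 11.7047

11.7047


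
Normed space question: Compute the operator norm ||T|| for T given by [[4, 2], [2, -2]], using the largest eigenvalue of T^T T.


A^T A = [[20, 4], [4, 8]]
trace(A^T A) = 28, det(A^T A) = 144
discriminant = 28^2 - 4*144 = 208
Largest eigenvalue of A^T A = (trace + sqrt(disc))/2 = 21.2111
||T|| = sqrt(21.2111) = 4.6056

4.6056


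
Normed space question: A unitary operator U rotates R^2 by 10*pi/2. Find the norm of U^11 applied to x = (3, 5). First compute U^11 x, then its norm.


U is a rotation by theta = 10*pi/2
U^11 = rotation by 11*theta = 110*pi/2 = 2*pi/2 (mod 2*pi)
cos(2*pi/2) = -1.0000, sin(2*pi/2) = 0.0000
U^11 x = (-1.0000 * 3 - 0.0000 * 5, 0.0000 * 3 + -1.0000 * 5)
= (-3.0000, -5.0000)
||U^11 x|| = sqrt((-3.0000)^2 + (-5.0000)^2) = sqrt(34.0000) = 5.8310

5.8310


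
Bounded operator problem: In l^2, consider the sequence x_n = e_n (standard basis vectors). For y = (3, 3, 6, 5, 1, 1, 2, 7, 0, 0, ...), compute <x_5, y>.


x_5 = e_5 is the standard basis vector with 1 in position 5.
<x_5, y> = y_5 = 1
As n -> infinity, <x_n, y> -> 0, confirming weak convergence of (x_n) to 0.

1


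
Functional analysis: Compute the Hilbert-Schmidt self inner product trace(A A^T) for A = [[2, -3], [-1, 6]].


trace(A * A^T) = sum of squares of all entries
= 2^2 + (-3)^2 + (-1)^2 + 6^2
= 4 + 9 + 1 + 36
= 50

50


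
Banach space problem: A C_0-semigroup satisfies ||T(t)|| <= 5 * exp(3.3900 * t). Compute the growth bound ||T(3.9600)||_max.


||T(3.9600)|| <= 5 * exp(3.3900 * 3.9600)
= 5 * exp(13.4244)
= 5 * 676305.3810
= 3.3815e+06

3.3815e+06


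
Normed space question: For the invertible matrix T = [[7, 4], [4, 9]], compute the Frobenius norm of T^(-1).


det(T) = 7*9 - 4*4 = 47
T^(-1) = (1/47) * [[9, -4], [-4, 7]] = [[0.1915, -0.0851], [-0.0851, 0.1489]]
||T^(-1)||_F^2 = 0.1915^2 + (-0.0851)^2 + (-0.0851)^2 + 0.1489^2 = 0.0733
||T^(-1)||_F = sqrt(0.0733) = 0.2708

0.2708


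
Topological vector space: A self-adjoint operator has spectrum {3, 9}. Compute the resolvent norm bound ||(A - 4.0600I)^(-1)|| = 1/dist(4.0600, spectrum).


dist(4.0600, {3, 9}) = min(|4.0600 - 3|, |4.0600 - 9|)
= min(1.0600, 4.9400) = 1.0600
Resolvent bound = 1/1.0600 = 0.9434

0.9434


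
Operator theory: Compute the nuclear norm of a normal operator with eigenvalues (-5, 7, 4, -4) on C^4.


For a normal operator, singular values equal |eigenvalues|.
Trace norm = sum |lambda_i| = 5 + 7 + 4 + 4
= 20

20


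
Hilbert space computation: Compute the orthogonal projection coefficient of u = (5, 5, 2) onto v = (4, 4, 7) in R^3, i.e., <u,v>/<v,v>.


Computing <u,v> = 5*4 + 5*4 + 2*7 = 54
Computing <v,v> = 4^2 + 4^2 + 7^2 = 81
Projection coefficient = 54/81 = 0.6667

0.6667


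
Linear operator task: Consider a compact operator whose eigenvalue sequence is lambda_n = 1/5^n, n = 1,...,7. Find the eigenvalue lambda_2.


The eigenvalue formula gives lambda_2 = 1/5^2
= 1/25
= 0.0400

0.0400


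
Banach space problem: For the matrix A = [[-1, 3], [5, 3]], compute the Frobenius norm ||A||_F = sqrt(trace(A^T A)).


||A||_F^2 = sum a_ij^2
= (-1)^2 + 3^2 + 5^2 + 3^2
= 1 + 9 + 25 + 9 = 44
||A||_F = sqrt(44) = 6.6332

6.6332


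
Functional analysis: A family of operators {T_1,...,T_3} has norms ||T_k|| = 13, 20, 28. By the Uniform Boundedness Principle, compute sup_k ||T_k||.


By the Uniform Boundedness Principle, the supremum of norms is finite.
sup_k ||T_k|| = max(13, 20, 28) = 28

28


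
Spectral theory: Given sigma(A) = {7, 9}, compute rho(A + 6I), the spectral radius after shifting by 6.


Spectrum of A + 6I = {13, 15}
Spectral radius = max |lambda| over the shifted spectrum
= max(13, 15) = 15

15


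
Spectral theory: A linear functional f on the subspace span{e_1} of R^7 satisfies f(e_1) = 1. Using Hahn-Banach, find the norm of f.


The norm of f is given by ||f|| = sup_{||x||=1} |f(x)|.
On span{e_1}, ||e_1|| = 1, so ||f|| = |f(e_1)| / ||e_1||
= |1| / 1 = 1.0000

1.0000


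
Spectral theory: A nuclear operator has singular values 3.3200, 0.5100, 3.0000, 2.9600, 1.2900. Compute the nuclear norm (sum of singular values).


The nuclear norm is the sum of all singular values.
||T||_1 = 3.3200 + 0.5100 + 3.0000 + 2.9600 + 1.2900
= 11.0800

11.0800


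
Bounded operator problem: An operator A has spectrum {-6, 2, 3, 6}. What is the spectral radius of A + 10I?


Spectrum of A + 10I = {4, 12, 13, 16}
Spectral radius = max |lambda| over the shifted spectrum
= max(4, 12, 13, 16) = 16

16


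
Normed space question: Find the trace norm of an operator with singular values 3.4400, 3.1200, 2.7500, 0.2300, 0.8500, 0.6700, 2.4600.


The nuclear norm is the sum of all singular values.
||T||_1 = 3.4400 + 3.1200 + 2.7500 + 0.2300 + 0.8500 + 0.6700 + 2.4600
= 13.5200

13.5200


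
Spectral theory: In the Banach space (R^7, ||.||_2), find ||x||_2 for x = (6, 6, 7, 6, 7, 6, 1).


The l^2 norm = (sum |x_i|^2)^(1/2)
Sum of 2th powers = 36 + 36 + 49 + 36 + 49 + 36 + 1 = 243
||x||_2 = (243)^(1/2) = 15.5885

15.5885


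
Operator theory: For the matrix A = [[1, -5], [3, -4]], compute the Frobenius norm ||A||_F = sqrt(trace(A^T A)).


||A||_F^2 = sum a_ij^2
= 1^2 + (-5)^2 + 3^2 + (-4)^2
= 1 + 25 + 9 + 16 = 51
||A||_F = sqrt(51) = 7.1414

7.1414


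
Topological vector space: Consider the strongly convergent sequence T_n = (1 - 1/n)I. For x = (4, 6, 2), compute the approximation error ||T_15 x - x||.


T_15 x - x = (1 - 1/15)x - x = -x/15
||x|| = sqrt(56) = 7.4833
||T_15 x - x|| = ||x||/15 = 7.4833/15 = 0.4989

0.4989


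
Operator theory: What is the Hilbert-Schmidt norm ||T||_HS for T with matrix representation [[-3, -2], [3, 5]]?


The Hilbert-Schmidt norm is sqrt(sum of squares of all entries).
Sum of squares = (-3)^2 + (-2)^2 + 3^2 + 5^2
= 9 + 4 + 9 + 25 = 47
||T||_HS = sqrt(47) = 6.8557

6.8557


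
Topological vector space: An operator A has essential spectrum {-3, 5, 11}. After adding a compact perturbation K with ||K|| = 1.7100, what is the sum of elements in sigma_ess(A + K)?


By Weyl's theorem, the essential spectrum is invariant under compact perturbations.
sigma_ess(A + K) = sigma_ess(A) = {-3, 5, 11}
Sum = -3 + 5 + 11 = 13

13


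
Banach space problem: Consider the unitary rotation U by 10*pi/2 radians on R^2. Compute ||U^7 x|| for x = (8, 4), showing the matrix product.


U is a rotation by theta = 10*pi/2
U^7 = rotation by 7*theta = 70*pi/2 = 2*pi/2 (mod 2*pi)
cos(2*pi/2) = -1.0000, sin(2*pi/2) = 0.0000
U^7 x = (-1.0000 * 8 - 0.0000 * 4, 0.0000 * 8 + -1.0000 * 4)
= (-8.0000, -4.0000)
||U^7 x|| = sqrt((-8.0000)^2 + (-4.0000)^2) = sqrt(80.0000) = 8.9443

8.9443


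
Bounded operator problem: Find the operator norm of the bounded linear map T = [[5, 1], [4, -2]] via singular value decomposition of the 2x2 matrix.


A^T A = [[41, -3], [-3, 5]]
trace(A^T A) = 46, det(A^T A) = 196
discriminant = 46^2 - 4*196 = 1332
Largest eigenvalue of A^T A = (trace + sqrt(disc))/2 = 41.2483
||T|| = sqrt(41.2483) = 6.4225

6.4225


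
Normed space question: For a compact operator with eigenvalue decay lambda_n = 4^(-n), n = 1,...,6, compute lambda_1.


The eigenvalue formula gives lambda_1 = 1/4^1
= 1/4
= 0.2500

0.2500


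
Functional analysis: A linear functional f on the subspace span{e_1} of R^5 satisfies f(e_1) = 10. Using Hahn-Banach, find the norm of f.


The norm of f is given by ||f|| = sup_{||x||=1} |f(x)|.
On span{e_1}, ||e_1|| = 1, so ||f|| = |f(e_1)| / ||e_1||
= |10| / 1 = 10.0000

10.0000


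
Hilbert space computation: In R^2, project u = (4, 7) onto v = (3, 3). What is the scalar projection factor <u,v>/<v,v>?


Computing <u,v> = 4*3 + 7*3 = 33
Computing <v,v> = 3^2 + 3^2 = 18
Projection coefficient = 33/18 = 1.8333

1.8333


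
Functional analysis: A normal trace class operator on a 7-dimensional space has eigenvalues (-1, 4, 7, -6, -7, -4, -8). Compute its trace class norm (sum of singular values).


For a normal operator, singular values equal |eigenvalues|.
Trace norm = sum |lambda_i| = 1 + 4 + 7 + 6 + 7 + 4 + 8
= 37

37


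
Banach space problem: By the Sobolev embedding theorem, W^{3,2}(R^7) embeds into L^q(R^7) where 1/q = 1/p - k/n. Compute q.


Using the Sobolev embedding formula: 1/q = 1/p - k/n
1/q = 1/2 - 3/7 = 1/14
q = 1/(1/14) = 14

14.0000


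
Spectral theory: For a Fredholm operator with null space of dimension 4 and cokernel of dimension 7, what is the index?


The Fredholm index is defined as ind(T) = dim(ker T) - dim(coker T)
= 4 - 7
= -3

-3


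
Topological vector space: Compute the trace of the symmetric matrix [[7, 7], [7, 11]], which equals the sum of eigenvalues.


For a self-adjoint (symmetric) matrix, the eigenvalues are real.
The sum of eigenvalues equals the trace of the matrix.
trace = 7 + 11 = 18

18


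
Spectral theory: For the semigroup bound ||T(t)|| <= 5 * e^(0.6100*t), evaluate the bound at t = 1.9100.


||T(1.9100)|| <= 5 * exp(0.6100 * 1.9100)
= 5 * exp(1.1651)
= 5 * 3.2062
= 16.0312

16.0312


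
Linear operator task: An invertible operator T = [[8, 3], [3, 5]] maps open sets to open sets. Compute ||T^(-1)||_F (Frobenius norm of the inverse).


det(T) = 8*5 - 3*3 = 31
T^(-1) = (1/31) * [[5, -3], [-3, 8]] = [[0.1613, -0.0968], [-0.0968, 0.2581]]
||T^(-1)||_F^2 = 0.1613^2 + (-0.0968)^2 + (-0.0968)^2 + 0.2581^2 = 0.1113
||T^(-1)||_F = sqrt(0.1113) = 0.3337

0.3337


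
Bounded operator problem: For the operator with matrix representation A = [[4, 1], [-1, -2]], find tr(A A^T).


trace(A * A^T) = sum of squares of all entries
= 4^2 + 1^2 + (-1)^2 + (-2)^2
= 16 + 1 + 1 + 4
= 22

22


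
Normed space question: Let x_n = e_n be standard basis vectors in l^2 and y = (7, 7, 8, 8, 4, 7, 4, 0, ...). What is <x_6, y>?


x_6 = e_6 is the standard basis vector with 1 in position 6.
<x_6, y> = y_6 = 7
As n -> infinity, <x_n, y> -> 0, confirming weak convergence of (x_n) to 0.

7


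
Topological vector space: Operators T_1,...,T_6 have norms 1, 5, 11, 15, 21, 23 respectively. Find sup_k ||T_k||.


By the Uniform Boundedness Principle, the supremum of norms is finite.
sup_k ||T_k|| = max(1, 5, 11, 15, 21, 23) = 23

23


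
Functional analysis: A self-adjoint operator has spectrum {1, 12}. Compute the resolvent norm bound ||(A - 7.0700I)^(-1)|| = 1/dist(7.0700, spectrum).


dist(7.0700, {1, 12}) = min(|7.0700 - 1|, |7.0700 - 12|)
= min(6.0700, 4.9300) = 4.9300
Resolvent bound = 1/4.9300 = 0.2028

0.2028


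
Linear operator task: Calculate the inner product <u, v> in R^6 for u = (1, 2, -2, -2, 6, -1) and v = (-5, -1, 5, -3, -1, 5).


Computing the standard inner product <u, v> = sum u_i * v_i
= 1*-5 + 2*-1 + -2*5 + -2*-3 + 6*-1 + -1*5
= -5 + -2 + -10 + 6 + -6 + -5
= -22

-22


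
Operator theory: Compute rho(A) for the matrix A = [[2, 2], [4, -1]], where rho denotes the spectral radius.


For a 2x2 matrix, eigenvalues satisfy lambda^2 - (trace)*lambda + det = 0
trace = 2 + -1 = 1
det = 2*-1 - 2*4 = -10
discriminant = 1^2 - 4*(-10) = 41
spectral radius = max |eigenvalue| = 3.7016

3.7016


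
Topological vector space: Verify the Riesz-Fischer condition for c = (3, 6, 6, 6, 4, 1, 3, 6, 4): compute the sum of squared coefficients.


sum |c_n|^2 = 3^2 + 6^2 + 6^2 + 6^2 + 4^2 + 1^2 + 3^2 + 6^2 + 4^2
= 9 + 36 + 36 + 36 + 16 + 1 + 9 + 36 + 16
= 195

195


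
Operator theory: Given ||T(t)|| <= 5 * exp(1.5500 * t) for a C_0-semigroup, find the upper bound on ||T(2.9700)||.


||T(2.9700)|| <= 5 * exp(1.5500 * 2.9700)
= 5 * exp(4.6035)
= 5 * 99.8331
= 499.1656

499.1656


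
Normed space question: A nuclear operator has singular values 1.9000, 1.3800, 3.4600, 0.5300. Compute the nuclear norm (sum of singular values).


The nuclear norm is the sum of all singular values.
||T||_1 = 1.9000 + 1.3800 + 3.4600 + 0.5300
= 7.2700

7.2700
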